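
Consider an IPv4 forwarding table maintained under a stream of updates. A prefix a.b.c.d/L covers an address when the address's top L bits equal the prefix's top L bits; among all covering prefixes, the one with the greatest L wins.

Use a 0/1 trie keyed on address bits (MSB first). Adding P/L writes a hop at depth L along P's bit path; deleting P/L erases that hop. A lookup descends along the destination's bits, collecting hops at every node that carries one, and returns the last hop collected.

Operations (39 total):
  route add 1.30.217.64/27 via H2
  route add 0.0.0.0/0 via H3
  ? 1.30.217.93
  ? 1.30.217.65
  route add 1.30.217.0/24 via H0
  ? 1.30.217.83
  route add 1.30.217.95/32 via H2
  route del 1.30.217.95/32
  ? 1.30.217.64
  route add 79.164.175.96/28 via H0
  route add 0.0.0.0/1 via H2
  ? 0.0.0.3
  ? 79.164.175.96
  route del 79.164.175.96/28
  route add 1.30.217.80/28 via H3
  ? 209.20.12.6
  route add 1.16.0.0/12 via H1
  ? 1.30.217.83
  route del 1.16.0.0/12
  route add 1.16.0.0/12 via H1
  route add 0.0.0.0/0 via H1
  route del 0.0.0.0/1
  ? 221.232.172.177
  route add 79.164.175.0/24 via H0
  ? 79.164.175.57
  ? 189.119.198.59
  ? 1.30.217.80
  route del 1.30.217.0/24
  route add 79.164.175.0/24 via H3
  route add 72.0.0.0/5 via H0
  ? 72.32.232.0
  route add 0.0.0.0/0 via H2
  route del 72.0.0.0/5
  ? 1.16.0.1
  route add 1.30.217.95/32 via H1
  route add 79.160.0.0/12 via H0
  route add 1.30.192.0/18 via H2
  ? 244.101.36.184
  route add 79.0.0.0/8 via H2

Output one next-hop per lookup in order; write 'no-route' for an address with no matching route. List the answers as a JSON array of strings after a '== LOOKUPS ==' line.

Trace:
  add 1.30.217.64/27 -> H2 at depth 27
  add 0.0.0.0/0 -> H3 at depth 0
  ? 1.30.217.93  path d0:H3→d1:-→d2:-→d3:-→d4:-→d5:-→d6:-→d7:-→d8:-→d9:-→d10:-→d11:-→d12:-→d13:-→d14:-→d15:-→d16:-→d17:-→d18:-→d19:-→d20:-→d21:-→d22:-→d23:-→d24:-→d25:-→d26:-→d27:H2  best=H2
  ? 1.30.217.65  path d0:H3→d1:-→d2:-→d3:-→d4:-→d5:-→d6:-→d7:-→d8:-→d9:-→d10:-→d11:-→d12:-→d13:-→d14:-→d15:-→d16:-→d17:-→d18:-→d19:-→d20:-→d21:-→d22:-→d23:-→d24:-→d25:-→d26:-→d27:H2  best=H2
  add 1.30.217.0/24 -> H0 at depth 24
  ? 1.30.217.83  path d0:H3→d1:-→d2:-→d3:-→d4:-→d5:-→d6:-→d7:-→d8:-→d9:-→d10:-→d11:-→d12:-→d13:-→d14:-→d15:-→d16:-→d17:-→d18:-→d19:-→d20:-→d21:-→d22:-→d23:-→d24:H0→d25:-→d26:-→d27:H2  best=H2
  add 1.30.217.95/32 -> H2 at depth 32
  - 1.30.217.95/32 clear@32
  ? 1.30.217.64  path d0:H3→d1:-→d2:-→d3:-→d4:-→d5:-→d6:-→d7:-→d8:-→d9:-→d10:-→d11:-→d12:-→d13:-→d14:-→d15:-→d16:-→d17:-→d18:-→d19:-→d20:-→d21:-→d22:-→d23:-→d24:H0→d25:-→d26:-→d27:H2  best=H2
  add 79.164.175.96/28 -> H0 at depth 28
  add 0.0.0.0/1 -> H2 at depth 1
  ? 0.0.0.3  path d0:H3→d1:H2→d2:-→d3:-→d4:-→d5:-→d6:-→d7:-  best=H2
  ? 79.164.175.96  path d0:H3→d1:H2→d2:-→d3:-→d4:-→d5:-→d6:-→d7:-→d8:-→d9:-→d10:-→d11:-→d12:-→d13:-→d14:-→d15:-→d16:-→d17:-→d18:-→d19:-→d20:-→d21:-→d22:-→d23:-→d24:-→d25:-→d26:-→d27:-→d28:H0  best=H0
  - 79.164.175.96/28 clear@28
  add 1.30.217.80/28 -> H3 at depth 28
  ? 209.20.12.6  path d0:H3  best=H3
  add 1.16.0.0/12 -> H1 at depth 12
  ? 1.30.217.83  path d0:H3→d1:H2→d2:-→d3:-→d4:-→d5:-→d6:-→d7:-→d8:-→d9:-→d10:-→d11:-→d12:H1→d13:-→d14:-→d15:-→d16:-→d17:-→d18:-→d19:-→d20:-→d21:-→d22:-→d23:-→d24:H0→d25:-→d26:-→d27:H2→d28:H3  best=H3
  - 1.16.0.0/12 clear@12
  add 1.16.0.0/12 -> H1 at depth 12
  add 0.0.0.0/0 -> H1 at depth 0
  - 0.0.0.0/1 clear@1
  ? 221.232.172.177  path d0:H1  best=H1
  add 79.164.175.0/24 -> H0 at depth 24
  ? 79.164.175.57  path d0:H1→d1:-→d2:-→d3:-→d4:-→d5:-→d6:-→d7:-→d8:-→d9:-→d10:-→d11:-→d12:-→d13:-→d14:-→d15:-→d16:-→d17:-→d18:-→d19:-→d20:-→d21:-→d22:-→d23:-→d24:H0→d25:-  best=H0
  ? 189.119.198.59  path d0:H1  best=H1
  ? 1.30.217.80  path d0:H1→d1:-→d2:-→d3:-→d4:-→d5:-→d6:-→d7:-→d8:-→d9:-→d10:-→d11:-→d12:H1→d13:-→d14:-→d15:-→d16:-→d17:-→d18:-→d19:-→d20:-→d21:-→d22:-→d23:-→d24:H0→d25:-→d26:-→d27:H2→d28:H3  best=H3
  - 1.30.217.0/24 clear@24
  add 79.164.175.0/24 -> H3 at depth 24
  add 72.0.0.0/5 -> H0 at depth 5
  ? 72.32.232.0  path d0:H1→d1:-→d2:-→d3:-→d4:-→d5:H0  best=H0
  add 0.0.0.0/0 -> H2 at depth 0
  - 72.0.0.0/5 clear@5
  ? 1.16.0.1  path d0:H2→d1:-→d2:-→d3:-→d4:-→d5:-→d6:-→d7:-→d8:-→d9:-→d10:-→d11:-→d12:H1  best=H1
  add 1.30.217.95/32 -> H1 at depth 32
  add 79.160.0.0/12 -> H0 at depth 12
  add 1.30.192.0/18 -> H2 at depth 18
  ? 244.101.36.184  path d0:H2  best=H2
  add 79.0.0.0/8 -> H2 at depth 8

== LOOKUPS ==
["H2","H2","H2","H2","H2","H0","H3","H3","H1","H0","H1","H3","H0","H1","H2"]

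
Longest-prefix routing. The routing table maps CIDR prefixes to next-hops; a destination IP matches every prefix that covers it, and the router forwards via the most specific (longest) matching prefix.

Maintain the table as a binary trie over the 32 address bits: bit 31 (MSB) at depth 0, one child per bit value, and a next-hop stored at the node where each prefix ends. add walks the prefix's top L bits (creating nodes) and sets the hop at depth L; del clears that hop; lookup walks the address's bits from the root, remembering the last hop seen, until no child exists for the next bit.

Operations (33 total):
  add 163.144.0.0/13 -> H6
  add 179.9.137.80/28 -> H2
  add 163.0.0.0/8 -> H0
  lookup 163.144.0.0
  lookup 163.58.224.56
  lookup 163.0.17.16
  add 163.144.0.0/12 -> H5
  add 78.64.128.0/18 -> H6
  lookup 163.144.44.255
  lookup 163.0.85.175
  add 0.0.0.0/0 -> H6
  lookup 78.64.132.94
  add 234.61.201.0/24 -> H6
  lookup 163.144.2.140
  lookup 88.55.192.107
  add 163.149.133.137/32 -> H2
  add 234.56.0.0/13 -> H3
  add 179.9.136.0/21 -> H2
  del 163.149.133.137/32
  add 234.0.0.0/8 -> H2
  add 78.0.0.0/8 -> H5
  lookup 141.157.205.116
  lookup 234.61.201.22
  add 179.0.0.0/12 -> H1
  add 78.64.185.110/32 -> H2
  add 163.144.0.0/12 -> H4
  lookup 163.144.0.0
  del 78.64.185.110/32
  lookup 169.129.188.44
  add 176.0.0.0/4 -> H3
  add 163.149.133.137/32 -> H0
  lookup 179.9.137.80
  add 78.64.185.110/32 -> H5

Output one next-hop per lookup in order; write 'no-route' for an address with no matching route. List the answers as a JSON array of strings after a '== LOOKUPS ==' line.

Apply in order:
  add 163.144.0.0/13 -> H6 at depth 13
  add 179.9.137.80/28 -> H2 at depth 28
  add 163.0.0.0/8 -> H0 at depth 8
  ? 163.144.0.0  path d0:-→d1:-→d2:-→d3:-→d4:-→d5:-→d6:-→d7:-→d8:H0→d9:-→d10:-→d11:-→d12:-→d13:H6  best=H6
  ? 163.58.224.56  path d0:-→d1:-→d2:-→d3:-→d4:-→d5:-→d6:-→d7:-→d8:H0  best=H0
  ? 163.0.17.16  path d0:-→d1:-→d2:-→d3:-→d4:-→d5:-→d6:-→d7:-→d8:H0  best=H0
  add 163.144.0.0/12 -> H5 at depth 12
  add 78.64.128.0/18 -> H6 at depth 18
  ? 163.144.44.255  path d0:-→d1:-→d2:-→d3:-→d4:-→d5:-→d6:-→d7:-→d8:H0→d9:-→d10:-→d11:-→d12:H5→d13:H6  best=H6
  ? 163.0.85.175  path d0:-→d1:-→d2:-→d3:-→d4:-→d5:-→d6:-→d7:-→d8:H0  best=H0
  add 0.0.0.0/0 -> H6 at depth 0
  ? 78.64.132.94  path d0:H6→d1:-→d2:-→d3:-→d4:-→d5:-→d6:-→d7:-→d8:-→d9:-→d10:-→d11:-→d12:-→d13:-→d14:-→d15:-→d16:-→d17:-→d18:H6  best=H6
  add 234.61.201.0/24 -> H6 at depth 24
  ? 163.144.2.140  path d0:H6→d1:-→d2:-→d3:-→d4:-→d5:-→d6:-→d7:-→d8:H0→d9:-→d10:-→d11:-→d12:H5→d13:H6  best=H6
  ? 88.55.192.107  path d0:H6→d1:-→d2:-→d3:-  best=H6
  add 163.149.133.137/32 -> H2 at depth 32
  add 234.56.0.0/13 -> H3 at depth 13
  add 179.9.136.0/21 -> H2 at depth 21
  - 163.149.133.137/32 clear@32
  add 234.0.0.0/8 -> H2 at depth 8
  add 78.0.0.0/8 -> H5 at depth 8
  ? 141.157.205.116  path d0:H6→d1:-→d2:-  best=H6
  ? 234.61.201.22  path d0:H6→d1:-→d2:-→d3:-→d4:-→d5:-→d6:-→d7:-→d8:H2→d9:-→d10:-→d11:-→d12:-→d13:H3→d14:-→d15:-→d16:-→d17:-→d18:-→d19:-→d20:-→d21:-→d22:-→d23:-→d24:H6  best=H6
  add 179.0.0.0/12 -> H1 at depth 12
  add 78.64.185.110/32 -> H2 at depth 32
  add 163.144.0.0/12 -> H4 at depth 12
  ? 163.144.0.0  path d0:H6→d1:-→d2:-→d3:-→d4:-→d5:-→d6:-→d7:-→d8:H0→d9:-→d10:-→d11:-→d12:H4→d13:H6  best=H6
  - 78.64.185.110/32 clear@32
  ? 169.129.188.44  path d0:H6→d1:-→d2:-→d3:-→d4:-  best=H6
  add 176.0.0.0/4 -> H3 at depth 4
  add 163.149.133.137/32 -> H0 at depth 32
  ? 179.9.137.80  path d0:H6→d1:-→d2:-→d3:-→d4:H3→d5:-→d6:-→d7:-→d8:-→d9:-→d10:-→d11:-→d12:H1→d13:-→d14:-→d15:-→d16:-→d17:-→d18:-→d19:-→d20:-→d21:H2→d22:-→d23:-→d24:-→d25:-→d26:-→d27:-→d28:H2  best=H2
  add 78.64.185.110/32 -> H5 at depth 32

== LOOKUPS ==
["H6","H0","H0","H6","H0","H6","H6","H6","H6","H6","H6","H6","H2"]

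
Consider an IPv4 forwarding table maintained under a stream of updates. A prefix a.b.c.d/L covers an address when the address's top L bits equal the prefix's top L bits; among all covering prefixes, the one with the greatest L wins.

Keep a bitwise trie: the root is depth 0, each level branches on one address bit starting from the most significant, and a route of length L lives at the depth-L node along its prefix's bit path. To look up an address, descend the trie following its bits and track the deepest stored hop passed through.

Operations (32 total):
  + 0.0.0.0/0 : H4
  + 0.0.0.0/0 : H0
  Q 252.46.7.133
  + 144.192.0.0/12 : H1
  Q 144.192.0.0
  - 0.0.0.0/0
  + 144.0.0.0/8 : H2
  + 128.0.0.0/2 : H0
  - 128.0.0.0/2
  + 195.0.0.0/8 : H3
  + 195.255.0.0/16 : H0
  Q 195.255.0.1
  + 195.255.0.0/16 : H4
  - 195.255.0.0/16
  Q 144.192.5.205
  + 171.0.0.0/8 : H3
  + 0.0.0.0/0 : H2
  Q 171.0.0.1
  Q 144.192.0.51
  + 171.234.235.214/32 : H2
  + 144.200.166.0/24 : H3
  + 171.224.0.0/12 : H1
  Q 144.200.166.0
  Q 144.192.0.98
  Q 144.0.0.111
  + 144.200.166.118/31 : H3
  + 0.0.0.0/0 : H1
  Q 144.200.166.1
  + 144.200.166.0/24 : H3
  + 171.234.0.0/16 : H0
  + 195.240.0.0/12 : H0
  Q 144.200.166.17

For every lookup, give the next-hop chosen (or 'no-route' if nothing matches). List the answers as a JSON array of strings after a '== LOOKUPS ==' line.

Apply in order:
  add 0.0.0.0/0 -> H4 at depth 0
  add 0.0.0.0/0 -> H0 at depth 0
  lookup 252.46.7.133: bits ε walk d0:H0 -> H0
  add 144.192.0.0/12 -> H1 at depth 12
  lookup 144.192.0.0: bits 100100001100 walk d0:H0→d1:-→d2:-→d3:-→d4:-→d5:-→d6:-→d7:-→d8:-→d9:-→d10:-→d11:-→d12:H1 -> H1
  - 0.0.0.0/0 clear@0
  add 144.0.0.0/8 -> H2 at depth 8
  add 128.0.0.0/2 -> H0 at depth 2
  - 128.0.0.0/2 clear@2
  add 195.0.0.0/8 -> H3 at depth 8
  add 195.255.0.0/16 -> H0 at depth 16
  lookup 195.255.0.1: bits 1100001111111111 walk d0:-→d1:-→d2:-→d3:-→d4:-→d5:-→d6:-→d7:-→d8:H3→d9:-→d10:-→d11:-→d12:-→d13:-→d14:-→d15:-→d16:H0 -> H0
  add 195.255.0.0/16 -> H4 at depth 16
  - 195.255.0.0/16 clear@16
  lookup 144.192.5.205: bits 100100001100 walk d0:-→d1:-→d2:-→d3:-→d4:-→d5:-→d6:-→d7:-→d8:H2→d9:-→d10:-→d11:-→d12:H1 -> H1
  add 171.0.0.0/8 -> H3 at depth 8
  add 0.0.0.0/0 -> H2 at depth 0
  lookup 171.0.0.1: bits 10101011 walk d0:H2→d1:-→d2:-→d3:-→d4:-→d5:-→d6:-→d7:-→d8:H3 -> H3
  lookup 144.192.0.51: bits 100100001100 walk d0:H2→d1:-→d2:-→d3:-→d4:-→d5:-→d6:-→d7:-→d8:H2→d9:-→d10:-→d11:-→d12:H1 -> H1
  add 171.234.235.214/32 -> H2 at depth 32
  add 144.200.166.0/24 -> H3 at depth 24
  add 171.224.0.0/12 -> H1 at depth 12
  lookup 144.200.166.0: bits 100100001100100010100110 walk d0:H2→d1:-→d2:-→d3:-→d4:-→d5:-→d6:-→d7:-→d8:H2→d9:-→d10:-→d11:-→d12:H1→d13:-→d14:-→d15:-→d16:-→d17:-→d18:-→d19:-→d20:-→d21:-→d22:-→d23:-→d24:H3 -> H3
  lookup 144.192.0.98: bits 100100001100 walk d0:H2→d1:-→d2:-→d3:-→d4:-→d5:-→d6:-→d7:-→d8:H2→d9:-→d10:-→d11:-→d12:H1 -> H1
  lookup 144.0.0.111: bits 10010000 walk d0:H2→d1:-→d2:-→d3:-→d4:-→d5:-→d6:-→d7:-→d8:H2 -> H2
  add 144.200.166.118/31 -> H3 at depth 31
  add 0.0.0.0/0 -> H1 at depth 0
  lookup 144.200.166.1: bits 1001000011001000101001100 walk d0:H1→d1:-→d2:-→d3:-→d4:-→d5:-→d6:-→d7:-→d8:H2→d9:-→d10:-→d11:-→d12:H1→d13:-→d14:-→d15:-→d16:-→d17:-→d18:-→d19:-→d20:-→d21:-→d22:-→d23:-→d24:H3→d25:- -> H3
  add 144.200.166.0/24 -> H3 at depth 24
  add 171.234.0.0/16 -> H0 at depth 16
  add 195.240.0.0/12 -> H0 at depth 12
  lookup 144.200.166.17: bits 1001000011001000101001100 walk d0:H1→d1:-→d2:-→d3:-→d4:-→d5:-→d6:-→d7:-→d8:H2→d9:-→d10:-→d11:-→d12:H1→d13:-→d14:-→d15:-→d16:-→d17:-→d18:-→d19:-→d20:-→d21:-→d22:-→d23:-→d24:H3→d25:- -> H3

== LOOKUPS ==
["H0","H1","H0","H1","H3","H1","H3","H1","H2","H3","H3"]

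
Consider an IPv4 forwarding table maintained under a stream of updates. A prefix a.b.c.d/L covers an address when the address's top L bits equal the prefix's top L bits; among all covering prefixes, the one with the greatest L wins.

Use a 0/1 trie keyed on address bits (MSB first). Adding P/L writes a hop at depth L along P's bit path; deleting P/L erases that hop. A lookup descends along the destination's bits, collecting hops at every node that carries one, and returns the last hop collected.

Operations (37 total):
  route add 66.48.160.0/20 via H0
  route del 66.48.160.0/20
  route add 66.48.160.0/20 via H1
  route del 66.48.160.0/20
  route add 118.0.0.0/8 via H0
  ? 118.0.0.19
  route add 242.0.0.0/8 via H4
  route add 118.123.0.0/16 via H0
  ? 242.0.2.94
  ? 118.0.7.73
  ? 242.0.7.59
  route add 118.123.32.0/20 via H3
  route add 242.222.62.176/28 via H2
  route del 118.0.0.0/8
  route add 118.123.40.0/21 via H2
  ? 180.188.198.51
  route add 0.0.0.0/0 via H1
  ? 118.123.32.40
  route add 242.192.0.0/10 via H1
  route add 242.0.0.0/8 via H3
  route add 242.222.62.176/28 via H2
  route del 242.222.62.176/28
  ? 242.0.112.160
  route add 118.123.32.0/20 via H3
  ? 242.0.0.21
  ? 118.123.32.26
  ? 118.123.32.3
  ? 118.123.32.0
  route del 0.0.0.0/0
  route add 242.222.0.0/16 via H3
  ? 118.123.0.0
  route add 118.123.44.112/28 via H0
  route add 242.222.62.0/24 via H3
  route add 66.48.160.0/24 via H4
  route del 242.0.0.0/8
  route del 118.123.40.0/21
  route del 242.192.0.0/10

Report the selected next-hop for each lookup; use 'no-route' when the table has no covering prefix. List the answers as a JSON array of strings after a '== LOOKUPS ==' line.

Apply in order:
  + 66.48.160.0/20 (H0) depth=20
  - 66.48.160.0/20 clear@20
  + 66.48.160.0/20 (H1) depth=20
  - 66.48.160.0/20 clear@20
  + 118.0.0.0/8 (H0) depth=8
  ? 118.0.0.19  path d0:-→d1:-→d2:-→d3:-→d4:-→d5:-→d6:-→d7:-→d8:H0  best=H0
  + 242.0.0.0/8 (H4) depth=8
  + 118.123.0.0/16 (H0) depth=16
  ? 242.0.2.94  path d0:-→d1:-→d2:-→d3:-→d4:-→d5:-→d6:-→d7:-→d8:H4  best=H4
  ? 118.0.7.73  path d0:-→d1:-→d2:-→d3:-→d4:-→d5:-→d6:-→d7:-→d8:H0→d9:-  best=H0
  ? 242.0.7.59  path d0:-→d1:-→d2:-→d3:-→d4:-→d5:-→d6:-→d7:-→d8:H4  best=H4
  + 118.123.32.0/20 (H3) depth=20
  + 242.222.62.176/28 (H2) depth=28
  - 118.0.0.0/8 clear@8
  + 118.123.40.0/21 (H2) depth=21
  ? 180.188.198.51  path d0:-→d1:-  best=no-route
  + 0.0.0.0/0 (H1) depth=0
  ? 118.123.32.40  path d0:H1→d1:-→d2:-→d3:-→d4:-→d5:-→d6:-→d7:-→d8:-→d9:-→d10:-→d11:-→d12:-→d13:-→d14:-→d15:-→d16:H0→d17:-→d18:-→d19:-→d20:H3  best=H3
  + 242.192.0.0/10 (H1) depth=10
  + 242.0.0.0/8 (H3) depth=8
  + 242.222.62.176/28 (H2) depth=28
  - 242.222.62.176/28 clear@28
  ? 242.0.112.160  path d0:H1→d1:-→d2:-→d3:-→d4:-→d5:-→d6:-→d7:-→d8:H3  best=H3
  + 118.123.32.0/20 (H3) depth=20
  ? 242.0.0.21  path d0:H1→d1:-→d2:-→d3:-→d4:-→d5:-→d6:-→d7:-→d8:H3  best=H3
  ? 118.123.32.26  path d0:H1→d1:-→d2:-→d3:-→d4:-→d5:-→d6:-→d7:-→d8:-→d9:-→d10:-→d11:-→d12:-→d13:-→d14:-→d15:-→d16:H0→d17:-→d18:-→d19:-→d20:H3  best=H3
  ? 118.123.32.3  path d0:H1→d1:-→d2:-→d3:-→d4:-→d5:-→d6:-→d7:-→d8:-→d9:-→d10:-→d11:-→d12:-→d13:-→d14:-→d15:-→d16:H0→d17:-→d18:-→d19:-→d20:H3  best=H3
  ? 118.123.32.0  path d0:H1→d1:-→d2:-→d3:-→d4:-→d5:-→d6:-→d7:-→d8:-→d9:-→d10:-→d11:-→d12:-→d13:-→d14:-→d15:-→d16:H0→d17:-→d18:-→d19:-→d20:H3  best=H3
  - 0.0.0.0/0 clear@0
  + 242.222.0.0/16 (H3) depth=16
  ? 118.123.0.0  path d0:-→d1:-→d2:-→d3:-→d4:-→d5:-→d6:-→d7:-→d8:-→d9:-→d10:-→d11:-→d12:-→d13:-→d14:-→d15:-→d16:H0→d17:-→d18:-  best=H0
  + 118.123.44.112/28 (H0) depth=28
  + 242.222.62.0/24 (H3) depth=24
  + 66.48.160.0/24 (H4) depth=24
  - 242.0.0.0/8 clear@8
  - 118.123.40.0/21 clear@21
  - 242.192.0.0/10 clear@10

== LOOKUPS ==
["H0","H4","H0","H4","no-route","H3","H3","H3","H3","H3","H3","H0"]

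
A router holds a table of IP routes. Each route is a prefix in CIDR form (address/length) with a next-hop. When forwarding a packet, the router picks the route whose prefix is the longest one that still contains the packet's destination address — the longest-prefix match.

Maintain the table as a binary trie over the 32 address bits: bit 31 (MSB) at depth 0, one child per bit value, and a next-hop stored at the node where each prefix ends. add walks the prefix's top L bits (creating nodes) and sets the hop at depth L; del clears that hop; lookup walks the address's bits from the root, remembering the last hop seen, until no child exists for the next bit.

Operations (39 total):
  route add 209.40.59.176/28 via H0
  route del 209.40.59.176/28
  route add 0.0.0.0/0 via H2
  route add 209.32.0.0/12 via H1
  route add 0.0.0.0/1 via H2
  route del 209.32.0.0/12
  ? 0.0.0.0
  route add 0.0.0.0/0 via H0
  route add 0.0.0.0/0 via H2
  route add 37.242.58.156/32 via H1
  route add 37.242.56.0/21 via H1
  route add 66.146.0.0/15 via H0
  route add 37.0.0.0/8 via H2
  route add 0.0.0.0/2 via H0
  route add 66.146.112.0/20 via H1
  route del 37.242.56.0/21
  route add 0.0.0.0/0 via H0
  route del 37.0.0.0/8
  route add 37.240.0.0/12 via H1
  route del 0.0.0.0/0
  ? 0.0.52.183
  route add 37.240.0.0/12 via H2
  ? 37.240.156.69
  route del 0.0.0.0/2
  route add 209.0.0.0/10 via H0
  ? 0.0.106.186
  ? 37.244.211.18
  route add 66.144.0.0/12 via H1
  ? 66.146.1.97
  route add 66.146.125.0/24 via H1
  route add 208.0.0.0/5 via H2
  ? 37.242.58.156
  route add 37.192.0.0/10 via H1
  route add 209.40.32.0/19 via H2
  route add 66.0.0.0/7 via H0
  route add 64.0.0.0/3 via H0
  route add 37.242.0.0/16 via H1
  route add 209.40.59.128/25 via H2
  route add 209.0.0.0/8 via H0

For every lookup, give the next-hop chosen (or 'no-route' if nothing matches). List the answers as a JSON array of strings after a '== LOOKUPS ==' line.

Trace:
  + 209.40.59.176/28 (H0) depth=28
  del 209.40.59.176/28 (clear depth 28)
  + 0.0.0.0/0 (H2) depth=0
  + 209.32.0.0/12 (H1) depth=12
  + 0.0.0.0/1 (H2) depth=1
  del 209.32.0.0/12 (clear depth 12)
  ? 0.0.0.0  path d0:H2→d1:H2  best=H2
  + 0.0.0.0/0 (H0) depth=0
  + 0.0.0.0/0 (H2) depth=0
  + 37.242.58.156/32 (H1) depth=32
  + 37.242.56.0/21 (H1) depth=21
  + 66.146.0.0/15 (H0) depth=15
  + 37.0.0.0/8 (H2) depth=8
  + 0.0.0.0/2 (H0) depth=2
  + 66.146.112.0/20 (H1) depth=20
  del 37.242.56.0/21 (clear depth 21)
  + 0.0.0.0/0 (H0) depth=0
  del 37.0.0.0/8 (clear depth 8)
  + 37.240.0.0/12 (H1) depth=12
  del 0.0.0.0/0 (clear depth 0)
  ? 0.0.52.183  path d0:-→d1:H2→d2:H0  best=H0
  + 37.240.0.0/12 (H2) depth=12
  ? 37.240.156.69  path d0:-→d1:H2→d2:H0→d3:-→d4:-→d5:-→d6:-→d7:-→d8:-→d9:-→d10:-→d11:-→d12:H2→d13:-→d14:-  best=H2
  del 0.0.0.0/2 (clear depth 2)
  + 209.0.0.0/10 (H0) depth=10
  ? 0.0.106.186  path d0:-→d1:H2→d2:-  best=H2
  ? 37.244.211.18  path d0:-→d1:H2→d2:-→d3:-→d4:-→d5:-→d6:-→d7:-→d8:-→d9:-→d10:-→d11:-→d12:H2→d13:-  best=H2
  + 66.144.0.0/12 (H1) depth=12
  ? 66.146.1.97  path d0:-→d1:H2→d2:-→d3:-→d4:-→d5:-→d6:-→d7:-→d8:-→d9:-→d10:-→d11:-→d12:H1→d13:-→d14:-→d15:H0→d16:-→d17:-  best=H0
  + 66.146.125.0/24 (H1) depth=24
  + 208.0.0.0/5 (H2) depth=5
  ? 37.242.58.156  path d0:-→d1:H2→d2:-→d3:-→d4:-→d5:-→d6:-→d7:-→d8:-→d9:-→d10:-→d11:-→d12:H2→d13:-→d14:-→d15:-→d16:-→d17:-→d18:-→d19:-→d20:-→d21:-→d22:-→d23:-→d24:-→d25:-→d26:-→d27:-→d28:-→d29:-→d30:-→d31:-→d32:H1  best=H1
  + 37.192.0.0/10 (H1) depth=10
  + 209.40.32.0/19 (H2) depth=19
  + 66.0.0.0/7 (H0) depth=7
  + 64.0.0.0/3 (H0) depth=3
  + 37.242.0.0/16 (H1) depth=16
  + 209.40.59.128/25 (H2) depth=25
  + 209.0.0.0/8 (H0) depth=8

== LOOKUPS ==
["H2","H0","H2","H2","H2","H0","H1"]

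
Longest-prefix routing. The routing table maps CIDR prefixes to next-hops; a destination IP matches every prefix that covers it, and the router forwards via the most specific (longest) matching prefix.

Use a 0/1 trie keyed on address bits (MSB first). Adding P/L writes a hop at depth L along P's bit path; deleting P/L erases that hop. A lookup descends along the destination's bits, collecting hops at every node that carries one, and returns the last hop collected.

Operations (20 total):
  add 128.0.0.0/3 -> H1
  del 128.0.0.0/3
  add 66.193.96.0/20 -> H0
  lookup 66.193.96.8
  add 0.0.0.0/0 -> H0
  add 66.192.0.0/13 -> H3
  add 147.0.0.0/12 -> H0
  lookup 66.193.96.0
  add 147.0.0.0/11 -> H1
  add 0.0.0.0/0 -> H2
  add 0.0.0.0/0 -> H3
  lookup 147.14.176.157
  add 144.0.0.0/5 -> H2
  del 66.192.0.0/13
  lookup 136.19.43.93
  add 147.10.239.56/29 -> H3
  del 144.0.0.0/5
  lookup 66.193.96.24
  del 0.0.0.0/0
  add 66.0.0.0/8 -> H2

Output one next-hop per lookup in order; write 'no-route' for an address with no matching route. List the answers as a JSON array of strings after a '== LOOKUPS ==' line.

Trace:
  + 128.0.0.0/3 (H1) depth=3
  del 128.0.0.0/3 (clear depth 3)
  + 66.193.96.0/20 (H0) depth=20
  Q 66.193.96.8: descend 01000010110000010110 ; hops seen [H0] ; pick H0
  + 0.0.0.0/0 (H0) depth=0
  + 66.192.0.0/13 (H3) depth=13
  + 147.0.0.0/12 (H0) depth=12
  Q 66.193.96.0: descend 01000010110000010110 ; hops seen [H0,H3,H0] ; pick H0
  + 147.0.0.0/11 (H1) depth=11
  + 0.0.0.0/0 (H2) depth=0
  + 0.0.0.0/0 (H3) depth=0
  Q 147.14.176.157: descend 100100110000 ; hops seen [H3,H1,H0] ; pick H0
  + 144.0.0.0/5 (H2) depth=5
  del 66.192.0.0/13 (clear depth 13)
  Q 136.19.43.93: descend 100 ; hops seen [H3] ; pick H3
  + 147.10.239.56/29 (H3) depth=29
  del 144.0.0.0/5 (clear depth 5)
  Q 66.193.96.24: descend 01000010110000010110 ; hops seen [H3,H0] ; pick H0
  del 0.0.0.0/0 (clear depth 0)
  + 66.0.0.0/8 (H2) depth=8

== LOOKUPS ==
["H0","H0","H0","H3","H0"]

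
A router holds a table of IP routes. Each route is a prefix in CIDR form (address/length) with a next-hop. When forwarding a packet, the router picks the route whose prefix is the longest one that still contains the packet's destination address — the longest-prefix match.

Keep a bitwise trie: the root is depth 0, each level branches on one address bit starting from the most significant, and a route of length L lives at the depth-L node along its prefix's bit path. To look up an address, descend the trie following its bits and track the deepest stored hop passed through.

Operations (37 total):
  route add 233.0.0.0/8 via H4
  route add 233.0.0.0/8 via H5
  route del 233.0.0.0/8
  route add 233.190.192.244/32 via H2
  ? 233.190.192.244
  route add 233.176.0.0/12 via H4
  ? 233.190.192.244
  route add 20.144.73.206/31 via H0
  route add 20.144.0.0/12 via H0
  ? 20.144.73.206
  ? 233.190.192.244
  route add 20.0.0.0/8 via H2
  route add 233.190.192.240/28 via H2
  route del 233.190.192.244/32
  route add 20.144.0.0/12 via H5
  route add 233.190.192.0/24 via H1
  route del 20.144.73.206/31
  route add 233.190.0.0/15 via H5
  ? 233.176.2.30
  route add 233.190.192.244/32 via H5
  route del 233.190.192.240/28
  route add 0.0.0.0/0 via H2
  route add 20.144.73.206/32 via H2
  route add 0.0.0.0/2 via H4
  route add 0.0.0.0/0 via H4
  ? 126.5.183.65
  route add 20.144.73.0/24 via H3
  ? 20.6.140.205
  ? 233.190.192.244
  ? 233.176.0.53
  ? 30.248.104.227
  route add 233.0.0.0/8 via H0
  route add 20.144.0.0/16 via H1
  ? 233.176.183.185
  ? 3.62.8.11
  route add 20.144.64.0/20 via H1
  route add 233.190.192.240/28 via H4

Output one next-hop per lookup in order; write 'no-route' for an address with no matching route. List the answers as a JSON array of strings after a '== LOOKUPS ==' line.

Trace:
  add 233.0.0.0/8 -> H4 at depth 8
  add 233.0.0.0/8 -> H5 at depth 8
  del 233.0.0.0/8 (clear depth 8)
  add 233.190.192.244/32 -> H2 at depth 32
  lookup 233.190.192.244: bits 11101001101111101100000011110100 walk d0:-→d1:-→d2:-→d3:-→d4:-→d5:-→d6:-→d7:-→d8:-→d9:-→d10:-→d11:-→d12:-→d13:-→d14:-→d15:-→d16:-→d17:-→d18:-→d19:-→d20:-→d21:-→d22:-→d23:-→d24:-→d25:-→d26:-→d27:-→d28:-→d29:-→d30:-→d31:-→d32:H2 -> H2
  add 233.176.0.0/12 -> H4 at depth 12
  lookup 233.190.192.244: bits 11101001101111101100000011110100 walk d0:-→d1:-→d2:-→d3:-→d4:-→d5:-→d6:-→d7:-→d8:-→d9:-→d10:-→d11:-→d12:H4→d13:-→d14:-→d15:-→d16:-→d17:-→d18:-→d19:-→d20:-→d21:-→d22:-→d23:-→d24:-→d25:-→d26:-→d27:-→d28:-→d29:-→d30:-→d31:-→d32:H2 -> H2
  add 20.144.73.206/31 -> H0 at depth 31
  add 20.144.0.0/12 -> H0 at depth 12
  lookup 20.144.73.206: bits 0001010010010000010010011100111 walk d0:-→d1:-→d2:-→d3:-→d4:-→d5:-→d6:-→d7:-→d8:-→d9:-→d10:-→d11:-→d12:H0→d13:-→d14:-→d15:-→d16:-→d17:-→d18:-→d19:-→d20:-→d21:-→d22:-→d23:-→d24:-→d25:-→d26:-→d27:-→d28:-→d29:-→d30:-→d31:H0 -> H0
  lookup 233.190.192.244: bits 11101001101111101100000011110100 walk d0:-→d1:-→d2:-→d3:-→d4:-→d5:-→d6:-→d7:-→d8:-→d9:-→d10:-→d11:-→d12:H4→d13:-→d14:-→d15:-→d16:-→d17:-→d18:-→d19:-→d20:-→d21:-→d22:-→d23:-→d24:-→d25:-→d26:-→d27:-→d28:-→d29:-→d30:-→d31:-→d32:H2 -> H2
  add 20.0.0.0/8 -> H2 at depth 8
  add 233.190.192.240/28 -> H2 at depth 28
  del 233.190.192.244/32 (clear depth 32)
  add 20.144.0.0/12 -> H5 at depth 12
  add 233.190.192.0/24 -> H1 at depth 24
  del 20.144.73.206/31 (clear depth 31)
  add 233.190.0.0/15 -> H5 at depth 15
  lookup 233.176.2.30: bits 111010011011 walk d0:-→d1:-→d2:-→d3:-→d4:-→d5:-→d6:-→d7:-→d8:-→d9:-→d10:-→d11:-→d12:H4 -> H4
  add 233.190.192.244/32 -> H5 at depth 32
  del 233.190.192.240/28 (clear depth 28)
  add 0.0.0.0/0 -> H2 at depth 0
  add 20.144.73.206/32 -> H2 at depth 32
  add 0.0.0.0/2 -> H4 at depth 2
  add 0.0.0.0/0 -> H4 at depth 0
  lookup 126.5.183.65: bits 0 walk d0:H4→d1:- -> H4
  add 20.144.73.0/24 -> H3 at depth 24
  lookup 20.6.140.205: bits 00010100 walk d0:H4→d1:-→d2:H4→d3:-→d4:-→d5:-→d6:-→d7:-→d8:H2 -> H2
  lookup 233.190.192.244: bits 11101001101111101100000011110100 walk d0:H4→d1:-→d2:-→d3:-→d4:-→d5:-→d6:-→d7:-→d8:-→d9:-→d10:-→d11:-→d12:H4→d13:-→d14:-→d15:H5→d16:-→d17:-→d18:-→d19:-→d20:-→d21:-→d22:-→d23:-→d24:H1→d25:-→d26:-→d27:-→d28:-→d29:-→d30:-→d31:-→d32:H5 -> H5
  lookup 233.176.0.53: bits 111010011011 walk d0:H4→d1:-→d2:-→d3:-→d4:-→d5:-→d6:-→d7:-→d8:-→d9:-→d10:-→d11:-→d12:H4 -> H4
  lookup 30.248.104.227: bits 0001 walk d0:H4→d1:-→d2:H4→d3:-→d4:- -> H4
  add 233.0.0.0/8 -> H0 at depth 8
  add 20.144.0.0/16 -> H1 at depth 16
  lookup 233.176.183.185: bits 111010011011 walk d0:H4→d1:-→d2:-→d3:-→d4:-→d5:-→d6:-→d7:-→d8:H0→d9:-→d10:-→d11:-→d12:H4 -> H4
  lookup 3.62.8.11: bits 000 walk d0:H4→d1:-→d2:H4→d3:- -> H4
  add 20.144.64.0/20 -> H1 at depth 20
  add 233.190.192.240/28 -> H4 at depth 28

== LOOKUPS ==
["H2","H2","H0","H2","H4","H4","H2","H5","H4","H4","H4","H4"]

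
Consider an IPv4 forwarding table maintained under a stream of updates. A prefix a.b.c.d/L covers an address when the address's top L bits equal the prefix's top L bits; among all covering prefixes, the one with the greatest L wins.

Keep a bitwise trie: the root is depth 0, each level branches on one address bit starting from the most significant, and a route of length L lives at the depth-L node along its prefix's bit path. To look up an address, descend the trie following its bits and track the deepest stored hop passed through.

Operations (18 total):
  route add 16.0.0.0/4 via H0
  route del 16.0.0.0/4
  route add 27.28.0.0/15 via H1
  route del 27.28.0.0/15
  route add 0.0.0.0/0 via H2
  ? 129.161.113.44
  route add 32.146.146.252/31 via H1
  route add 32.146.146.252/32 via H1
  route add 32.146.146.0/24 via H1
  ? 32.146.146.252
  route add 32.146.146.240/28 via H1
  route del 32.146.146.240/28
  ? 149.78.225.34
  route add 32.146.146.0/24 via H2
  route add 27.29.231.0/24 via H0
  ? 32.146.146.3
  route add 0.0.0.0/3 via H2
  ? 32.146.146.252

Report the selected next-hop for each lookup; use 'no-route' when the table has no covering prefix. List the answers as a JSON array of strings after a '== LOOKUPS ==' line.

Apply in order:
  + 16.0.0.0/4 (H0) depth=4
  - 16.0.0.0/4 clear@4
  + 27.28.0.0/15 (H1) depth=15
  - 27.28.0.0/15 clear@15
  + 0.0.0.0/0 (H2) depth=0
  lookup 129.161.113.44: bits ε walk d0:H2 -> H2
  + 32.146.146.252/31 (H1) depth=31
  + 32.146.146.252/32 (H1) depth=32
  + 32.146.146.0/24 (H1) depth=24
  lookup 32.146.146.252: bits 00100000100100101001001011111100 walk d0:H2→d1:-→d2:-→d3:-→d4:-→d5:-→d6:-→d7:-→d8:-→d9:-→d10:-→d11:-→d12:-→d13:-→d14:-→d15:-→d16:-→d17:-→d18:-→d19:-→d20:-→d21:-→d22:-→d23:-→d24:H1→d25:-→d26:-→d27:-→d28:-→d29:-→d30:-→d31:H1→d32:H1 -> H1
  + 32.146.146.240/28 (H1) depth=28
  - 32.146.146.240/28 clear@28
  lookup 149.78.225.34: bits ε walk d0:H2 -> H2
  + 32.146.146.0/24 (H2) depth=24
  + 27.29.231.0/24 (H0) depth=24
  lookup 32.146.146.3: bits 001000001001001010010010 walk d0:H2→d1:-→d2:-→d3:-→d4:-→d5:-→d6:-→d7:-→d8:-→d9:-→d10:-→d11:-→d12:-→d13:-→d14:-→d15:-→d16:-→d17:-→d18:-→d19:-→d20:-→d21:-→d22:-→d23:-→d24:H2 -> H2
  + 0.0.0.0/3 (H2) depth=3
  lookup 32.146.146.252: bits 00100000100100101001001011111100 walk d0:H2→d1:-→d2:-→d3:-→d4:-→d5:-→d6:-→d7:-→d8:-→d9:-→d10:-→d11:-→d12:-→d13:-→d14:-→d15:-→d16:-→d17:-→d18:-→d19:-→d20:-→d21:-→d22:-→d23:-→d24:H2→d25:-→d26:-→d27:-→d28:-→d29:-→d30:-→d31:H1→d32:H1 -> H1

== LOOKUPS ==
["H2","H1","H2","H2","H1"]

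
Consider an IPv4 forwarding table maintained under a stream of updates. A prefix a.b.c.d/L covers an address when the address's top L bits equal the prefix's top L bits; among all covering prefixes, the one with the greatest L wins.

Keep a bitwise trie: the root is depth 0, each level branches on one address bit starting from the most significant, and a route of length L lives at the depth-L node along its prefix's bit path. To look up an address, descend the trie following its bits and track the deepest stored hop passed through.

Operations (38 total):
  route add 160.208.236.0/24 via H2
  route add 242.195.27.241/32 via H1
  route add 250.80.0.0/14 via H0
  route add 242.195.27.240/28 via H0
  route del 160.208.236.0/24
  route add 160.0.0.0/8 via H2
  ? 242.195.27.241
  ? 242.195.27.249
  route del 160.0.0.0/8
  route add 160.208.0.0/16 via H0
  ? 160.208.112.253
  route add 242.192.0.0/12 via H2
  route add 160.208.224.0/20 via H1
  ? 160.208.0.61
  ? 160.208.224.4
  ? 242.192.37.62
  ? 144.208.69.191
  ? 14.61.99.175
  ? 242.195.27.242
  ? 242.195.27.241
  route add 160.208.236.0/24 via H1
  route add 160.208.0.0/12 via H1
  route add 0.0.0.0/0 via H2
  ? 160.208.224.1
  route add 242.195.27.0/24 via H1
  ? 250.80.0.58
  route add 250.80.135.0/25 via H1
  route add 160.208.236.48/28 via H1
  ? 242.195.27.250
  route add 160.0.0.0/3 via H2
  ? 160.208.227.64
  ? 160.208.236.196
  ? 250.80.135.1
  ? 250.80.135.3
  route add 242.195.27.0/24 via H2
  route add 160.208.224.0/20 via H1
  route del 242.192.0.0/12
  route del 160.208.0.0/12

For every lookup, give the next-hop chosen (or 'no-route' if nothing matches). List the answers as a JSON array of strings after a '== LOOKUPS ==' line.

Trace:
  add 160.208.236.0/24 -> H2 at depth 24
  add 242.195.27.241/32 -> H1 at depth 32
  add 250.80.0.0/14 -> H0 at depth 14
  add 242.195.27.240/28 -> H0 at depth 28
  del 160.208.236.0/24 (clear depth 24)
  add 160.0.0.0/8 -> H2 at depth 8
  lookup 242.195.27.241: bits 11110010110000110001101111110001 walk d0:-→d1:-→d2:-→d3:-→d4:-→d5:-→d6:-→d7:-→d8:-→d9:-→d10:-→d11:-→d12:-→d13:-→d14:-→d15:-→d16:-→d17:-→d18:-→d19:-→d20:-→d21:-→d22:-→d23:-→d24:-→d25:-→d26:-→d27:-→d28:H0→d29:-→d30:-→d31:-→d32:H1 -> H1
  lookup 242.195.27.249: bits 1111001011000011000110111111 walk d0:-→d1:-→d2:-→d3:-→d4:-→d5:-→d6:-→d7:-→d8:-→d9:-→d10:-→d11:-→d12:-→d13:-→d14:-→d15:-→d16:-→d17:-→d18:-→d19:-→d20:-→d21:-→d22:-→d23:-→d24:-→d25:-→d26:-→d27:-→d28:H0 -> H0
  del 160.0.0.0/8 (clear depth 8)
  add 160.208.0.0/16 -> H0 at depth 16
  lookup 160.208.112.253: bits 1010000011010000 walk d0:-→d1:-→d2:-→d3:-→d4:-→d5:-→d6:-→d7:-→d8:-→d9:-→d10:-→d11:-→d12:-→d13:-→d14:-→d15:-→d16:H0 -> H0
  add 242.192.0.0/12 -> H2 at depth 12
  add 160.208.224.0/20 -> H1 at depth 20
  lookup 160.208.0.61: bits 1010000011010000 walk d0:-→d1:-→d2:-→d3:-→d4:-→d5:-→d6:-→d7:-→d8:-→d9:-→d10:-→d11:-→d12:-→d13:-→d14:-→d15:-→d16:H0 -> H0
  lookup 160.208.224.4: bits 10100000110100001110 walk d0:-→d1:-→d2:-→d3:-→d4:-→d5:-→d6:-→d7:-→d8:-→d9:-→d10:-→d11:-→d12:-→d13:-→d14:-→d15:-→d16:H0→d17:-→d18:-→d19:-→d20:H1 -> H1
  lookup 242.192.37.62: bits 11110010110000 walk d0:-→d1:-→d2:-→d3:-→d4:-→d5:-→d6:-→d7:-→d8:-→d9:-→d10:-→d11:-→d12:H2→d13:-→d14:- -> H2
  lookup 144.208.69.191: bits 10 walk d0:-→d1:-→d2:- -> no-route
  lookup 14.61.99.175: bits ε walk d0:- -> no-route
  lookup 242.195.27.242: bits 111100101100001100011011111100 walk d0:-→d1:-→d2:-→d3:-→d4:-→d5:-→d6:-→d7:-→d8:-→d9:-→d10:-→d11:-→d12:H2→d13:-→d14:-→d15:-→d16:-→d17:-→d18:-→d19:-→d20:-→d21:-→d22:-→d23:-→d24:-→d25:-→d26:-→d27:-→d28:H0→d29:-→d30:- -> H0
  lookup 242.195.27.241: bits 11110010110000110001101111110001 walk d0:-→d1:-→d2:-→d3:-→d4:-→d5:-→d6:-→d7:-→d8:-→d9:-→d10:-→d11:-→d12:H2→d13:-→d14:-→d15:-→d16:-→d17:-→d18:-→d19:-→d20:-→d21:-→d22:-→d23:-→d24:-→d25:-→d26:-→d27:-→d28:H0→d29:-→d30:-→d31:-→d32:H1 -> H1
  add 160.208.236.0/24 -> H1 at depth 24
  add 160.208.0.0/12 -> H1 at depth 12
  add 0.0.0.0/0 -> H2 at depth 0
  lookup 160.208.224.1: bits 10100000110100001110 walk d0:H2→d1:-→d2:-→d3:-→d4:-→d5:-→d6:-→d7:-→d8:-→d9:-→d10:-→d11:-→d12:H1→d13:-→d14:-→d15:-→d16:H0→d17:-→d18:-→d19:-→d20:H1 -> H1
  add 242.195.27.0/24 -> H1 at depth 24
  lookup 250.80.0.58: bits 11111010010100 walk d0:H2→d1:-→d2:-→d3:-→d4:-→d5:-→d6:-→d7:-→d8:-→d9:-→d10:-→d11:-→d12:-→d13:-→d14:H0 -> H0
  add 250.80.135.0/25 -> H1 at depth 25
  add 160.208.236.48/28 -> H1 at depth 28
  lookup 242.195.27.250: bits 1111001011000011000110111111 walk d0:H2→d1:-→d2:-→d3:-→d4:-→d5:-→d6:-→d7:-→d8:-→d9:-→d10:-→d11:-→d12:H2→d13:-→d14:-→d15:-→d16:-→d17:-→d18:-→d19:-→d20:-→d21:-→d22:-→d23:-→d24:H1→d25:-→d26:-→d27:-→d28:H0 -> H0
  add 160.0.0.0/3 -> H2 at depth 3
  lookup 160.208.227.64: bits 10100000110100001110 walk d0:H2→d1:-→d2:-→d3:H2→d4:-→d5:-→d6:-→d7:-→d8:-→d9:-→d10:-→d11:-→d12:H1→d13:-→d14:-→d15:-→d16:H0→d17:-→d18:-→d19:-→d20:H1 -> H1
  lookup 160.208.236.196: bits 101000001101000011101100 walk d0:H2→d1:-→d2:-→d3:H2→d4:-→d5:-→d6:-→d7:-→d8:-→d9:-→d10:-→d11:-→d12:H1→d13:-→d14:-→d15:-→d16:H0→d17:-→d18:-→d19:-→d20:H1→d21:-→d22:-→d23:-→d24:H1 -> H1
  lookup 250.80.135.1: bits 1111101001010000100001110 walk d0:H2→d1:-→d2:-→d3:-→d4:-→d5:-→d6:-→d7:-→d8:-→d9:-→d10:-→d11:-→d12:-→d13:-→d14:H0→d15:-→d16:-→d17:-→d18:-→d19:-→d20:-→d21:-→d22:-→d23:-→d24:-→d25:H1 -> H1
  lookup 250.80.135.3: bits 1111101001010000100001110 walk d0:H2→d1:-→d2:-→d3:-→d4:-→d5:-→d6:-→d7:-→d8:-→d9:-→d10:-→d11:-→d12:-→d13:-→d14:H0→d15:-→d16:-→d17:-→d18:-→d19:-→d20:-→d21:-→d22:-→d23:-→d24:-→d25:H1 -> H1
  add 242.195.27.0/24 -> H2 at depth 24
  add 160.208.224.0/20 -> H1 at depth 20
  del 242.192.0.0/12 (clear depth 12)
  del 160.208.0.0/12 (clear depth 12)

== LOOKUPS ==
["H1","H0","H0","H0","H1","H2","no-route","no-route","H0","H1","H1","H0","H0","H1","H1","H1","H1"]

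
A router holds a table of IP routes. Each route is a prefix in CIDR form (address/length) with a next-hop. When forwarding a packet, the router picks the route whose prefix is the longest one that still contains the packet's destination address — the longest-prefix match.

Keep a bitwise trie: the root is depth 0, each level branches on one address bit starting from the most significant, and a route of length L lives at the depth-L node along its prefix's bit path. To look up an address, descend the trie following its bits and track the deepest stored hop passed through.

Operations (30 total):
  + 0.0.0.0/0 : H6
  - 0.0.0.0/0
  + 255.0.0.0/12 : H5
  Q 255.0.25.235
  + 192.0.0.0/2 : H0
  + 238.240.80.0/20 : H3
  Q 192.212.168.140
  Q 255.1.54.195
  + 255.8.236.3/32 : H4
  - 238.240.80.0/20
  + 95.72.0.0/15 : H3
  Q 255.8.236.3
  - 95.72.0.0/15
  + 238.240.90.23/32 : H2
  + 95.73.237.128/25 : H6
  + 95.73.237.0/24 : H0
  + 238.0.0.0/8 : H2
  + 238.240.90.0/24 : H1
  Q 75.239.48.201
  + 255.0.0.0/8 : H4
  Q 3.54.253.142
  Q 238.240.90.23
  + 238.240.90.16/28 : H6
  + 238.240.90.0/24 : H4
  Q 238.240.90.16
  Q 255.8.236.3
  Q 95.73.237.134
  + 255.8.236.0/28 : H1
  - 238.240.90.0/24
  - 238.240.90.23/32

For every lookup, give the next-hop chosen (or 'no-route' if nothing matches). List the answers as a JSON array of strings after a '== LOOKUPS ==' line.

Apply in order:
  add 0.0.0.0/0 -> H6 at depth 0
  - 0.0.0.0/0 clear@0
  add 255.0.0.0/12 -> H5 at depth 12
  lookup 255.0.25.235: bits 111111110000 walk d0:-→d1:-→d2:-→d3:-→d4:-→d5:-→d6:-→d7:-→d8:-→d9:-→d10:-→d11:-→d12:H5 -> H5
  add 192.0.0.0/2 -> H0 at depth 2
  add 238.240.80.0/20 -> H3 at depth 20
  lookup 192.212.168.140: bits 11 walk d0:-→d1:-→d2:H0 -> H0
  lookup 255.1.54.195: bits 111111110000 walk d0:-→d1:-→d2:H0→d3:-→d4:-→d5:-→d6:-→d7:-→d8:-→d9:-→d10:-→d11:-→d12:H5 -> H5
  add 255.8.236.3/32 -> H4 at depth 32
  - 238.240.80.0/20 clear@20
  add 95.72.0.0/15 -> H3 at depth 15
  lookup 255.8.236.3: bits 11111111000010001110110000000011 walk d0:-→d1:-→d2:H0→d3:-→d4:-→d5:-→d6:-→d7:-→d8:-→d9:-→d10:-→d11:-→d12:H5→d13:-→d14:-→d15:-→d16:-→d17:-→d18:-→d19:-→d20:-→d21:-→d22:-→d23:-→d24:-→d25:-→d26:-→d27:-→d28:-→d29:-→d30:-→d31:-→d32:H4 -> H4
  - 95.72.0.0/15 clear@15
  add 238.240.90.23/32 -> H2 at depth 32
  add 95.73.237.128/25 -> H6 at depth 25
  add 95.73.237.0/24 -> H0 at depth 24
  add 238.0.0.0/8 -> H2 at depth 8
  add 238.240.90.0/24 -> H1 at depth 24
  lookup 75.239.48.201: bits 010 walk d0:-→d1:-→d2:-→d3:- -> no-route
  add 255.0.0.0/8 -> H4 at depth 8
  lookup 3.54.253.142: bits 0 walk d0:-→d1:- -> no-route
  lookup 238.240.90.23: bits 11101110111100000101101000010111 walk d0:-→d1:-→d2:H0→d3:-→d4:-→d5:-→d6:-→d7:-→d8:H2→d9:-→d10:-→d11:-→d12:-→d13:-→d14:-→d15:-→d16:-→d17:-→d18:-→d19:-→d20:-→d21:-→d22:-→d23:-→d24:H1→d25:-→d26:-→d27:-→d28:-→d29:-→d30:-→d31:-→d32:H2 -> H2
  add 238.240.90.16/28 -> H6 at depth 28
  add 238.240.90.0/24 -> H4 at depth 24
  lookup 238.240.90.16: bits 11101110111100000101101000010 walk d0:-→d1:-→d2:H0→d3:-→d4:-→d5:-→d6:-→d7:-→d8:H2→d9:-→d10:-→d11:-→d12:-→d13:-→d14:-→d15:-→d16:-→d17:-→d18:-→d19:-→d20:-→d21:-→d22:-→d23:-→d24:H4→d25:-→d26:-→d27:-→d28:H6→d29:- -> H6
  lookup 255.8.236.3: bits 11111111000010001110110000000011 walk d0:-→d1:-→d2:H0→d3:-→d4:-→d5:-→d6:-→d7:-→d8:H4→d9:-→d10:-→d11:-→d12:H5→d13:-→d14:-→d15:-→d16:-→d17:-→d18:-→d19:-→d20:-→d21:-→d22:-→d23:-→d24:-→d25:-→d26:-→d27:-→d28:-→d29:-→d30:-→d31:-→d32:H4 -> H4
  lookup 95.73.237.134: bits 0101111101001001111011011 walk d0:-→d1:-→d2:-→d3:-→d4:-→d5:-→d6:-→d7:-→d8:-→d9:-→d10:-→d11:-→d12:-→d13:-→d14:-→d15:-→d16:-→d17:-→d18:-→d19:-→d20:-→d21:-→d22:-→d23:-→d24:H0→d25:H6 -> H6
  add 255.8.236.0/28 -> H1 at depth 28
  - 238.240.90.0/24 clear@24
  - 238.240.90.23/32 clear@32

== LOOKUPS ==
["H5","H0","H5","H4","no-route","no-route","H2","H6","H4","H6"]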